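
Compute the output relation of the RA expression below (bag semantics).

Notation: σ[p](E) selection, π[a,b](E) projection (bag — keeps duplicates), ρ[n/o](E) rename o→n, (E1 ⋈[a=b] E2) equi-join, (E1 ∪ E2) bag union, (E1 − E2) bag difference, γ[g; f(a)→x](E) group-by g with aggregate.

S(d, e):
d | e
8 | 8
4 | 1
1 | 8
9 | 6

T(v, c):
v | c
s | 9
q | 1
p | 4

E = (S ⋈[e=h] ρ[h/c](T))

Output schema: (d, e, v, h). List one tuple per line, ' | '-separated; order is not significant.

Per-node cardinality:
  S → 4
  T → 3
  ρ[h/c](T) → 3
  (S ⋈[e=h] ρ[h/c](T)) → 1

== RESULT ==
d | e | v | h
4 | 1 | q | 1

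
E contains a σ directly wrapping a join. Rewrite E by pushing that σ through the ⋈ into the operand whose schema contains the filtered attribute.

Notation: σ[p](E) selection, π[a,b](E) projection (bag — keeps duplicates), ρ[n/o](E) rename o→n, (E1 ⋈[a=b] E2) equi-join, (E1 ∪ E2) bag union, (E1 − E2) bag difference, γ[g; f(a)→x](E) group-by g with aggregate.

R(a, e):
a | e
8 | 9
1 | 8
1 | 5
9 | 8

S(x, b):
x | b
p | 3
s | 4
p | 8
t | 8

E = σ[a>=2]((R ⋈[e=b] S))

σ filters on a, owned by the left side.
E' = (σ[a>=2](R) ⋈[e=b] S)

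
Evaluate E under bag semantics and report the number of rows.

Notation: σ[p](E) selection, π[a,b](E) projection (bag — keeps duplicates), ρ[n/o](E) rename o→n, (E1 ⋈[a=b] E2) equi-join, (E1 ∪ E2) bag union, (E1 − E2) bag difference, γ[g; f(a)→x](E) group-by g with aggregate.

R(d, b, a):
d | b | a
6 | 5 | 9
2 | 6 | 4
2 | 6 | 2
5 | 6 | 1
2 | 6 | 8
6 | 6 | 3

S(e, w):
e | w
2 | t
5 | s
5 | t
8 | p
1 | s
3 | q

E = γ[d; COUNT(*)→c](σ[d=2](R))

Subexpression sizes:
  R → 6
  σ[d=2](R) → 3
  γ[d; COUNT(*)→c](σ[d=2](R)) → 1

|E| = 1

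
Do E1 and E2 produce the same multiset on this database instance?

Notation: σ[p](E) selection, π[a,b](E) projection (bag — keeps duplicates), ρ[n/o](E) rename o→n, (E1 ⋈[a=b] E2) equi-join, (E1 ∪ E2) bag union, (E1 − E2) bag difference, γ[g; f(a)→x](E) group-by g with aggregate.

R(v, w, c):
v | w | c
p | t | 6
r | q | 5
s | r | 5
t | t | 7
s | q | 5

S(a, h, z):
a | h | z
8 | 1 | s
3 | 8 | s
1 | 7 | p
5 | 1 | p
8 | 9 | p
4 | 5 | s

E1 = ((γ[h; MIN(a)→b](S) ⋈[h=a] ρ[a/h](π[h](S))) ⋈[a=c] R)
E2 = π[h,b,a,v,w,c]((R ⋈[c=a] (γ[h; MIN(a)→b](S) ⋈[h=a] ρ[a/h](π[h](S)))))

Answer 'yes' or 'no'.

E1 stepwise |·|:
  S → 6
  γ[h; MIN(a)→b](S) → 5
  S → 6
  π[h](S) → 6
  ρ[a/h](π[h](S)) → 6
  (γ[h; MIN(a)→b](S) ⋈[h=a] ρ[a/h](π[h](S))) → 6
  R → 5
  ((γ[h; MIN(a)→b](S) ⋈[h=a] ρ[a/h](π[h](S))) ⋈[a=c] R) → 4
E2 stepwise |·|:
  R → 5
  S → 6
  γ[h; MIN(a)→b](S) → 5
  S → 6
  π[h](S) → 6
  ρ[a/h](π[h](S)) → 6
  (γ[h; MIN(a)→b](S) ⋈[h=a] ρ[a/h](π[h](S))) → 6
  (R ⋈[c=a] (γ[h; MIN(a)→b](S) ⋈[h=a] ρ[a/h](π[h](S)))) → 4
  π[h,b,a,v,w,c]((R ⋈[c=a] (γ[h; MIN(a)→b](S) ⋈[h=a] ρ[a/h](π[h](S))))) → 4

E1 and E2 produce the same multiset:
h | b | a | v | w | c
5 | 4 | 5 | r | q | 5
5 | 4 | 5 | s | q | 5
5 | 4 | 5 | s | r | 5
7 | 1 | 7 | t | t | 7

yes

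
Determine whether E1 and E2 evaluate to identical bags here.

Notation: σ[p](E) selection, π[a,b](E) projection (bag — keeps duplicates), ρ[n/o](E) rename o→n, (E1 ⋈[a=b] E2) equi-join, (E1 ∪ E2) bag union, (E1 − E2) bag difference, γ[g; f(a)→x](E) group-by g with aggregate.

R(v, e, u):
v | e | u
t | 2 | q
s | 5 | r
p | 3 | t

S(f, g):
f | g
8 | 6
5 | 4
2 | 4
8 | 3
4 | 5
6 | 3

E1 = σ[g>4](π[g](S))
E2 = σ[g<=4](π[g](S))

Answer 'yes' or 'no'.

E1 row counts bottom-up:
  S → 6
  π[g](S) → 6
  σ[g>4](π[g](S)) → 2
E2 row counts bottom-up:
  S → 6
  π[g](S) → 6
  σ[g<=4](π[g](S)) → 4

E1 result:
g
5
6
E2 result:
g
3
3
4
4
Witness: (6,) appears 1× in E1 but 0× in E2.

no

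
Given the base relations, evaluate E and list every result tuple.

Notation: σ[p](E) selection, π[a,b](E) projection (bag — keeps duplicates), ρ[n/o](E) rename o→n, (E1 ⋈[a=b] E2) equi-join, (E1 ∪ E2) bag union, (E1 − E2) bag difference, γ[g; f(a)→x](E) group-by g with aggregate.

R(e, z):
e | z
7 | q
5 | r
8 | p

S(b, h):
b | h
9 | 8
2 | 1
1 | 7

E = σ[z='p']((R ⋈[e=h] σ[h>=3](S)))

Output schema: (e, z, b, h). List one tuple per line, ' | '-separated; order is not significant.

Subexpression sizes:
  R → 3
  S → 3
  σ[h>=3](S) → 2
  (R ⋈[e=h] σ[h>=3](S)) → 2
  σ[z='p']((R ⋈[e=h] σ[h>=3](S))) → 1

== RESULT ==
e | z | b | h
8 | p | 9 | 8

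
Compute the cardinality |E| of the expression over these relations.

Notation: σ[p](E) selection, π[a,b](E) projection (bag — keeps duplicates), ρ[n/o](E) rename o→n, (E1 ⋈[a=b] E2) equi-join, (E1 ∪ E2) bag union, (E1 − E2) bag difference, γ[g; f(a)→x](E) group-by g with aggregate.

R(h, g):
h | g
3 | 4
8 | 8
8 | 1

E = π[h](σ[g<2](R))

Stepwise |·|:
  R → 3
  σ[g<2](R) → 1
  π[h](σ[g<2](R)) → 1

|E| = 1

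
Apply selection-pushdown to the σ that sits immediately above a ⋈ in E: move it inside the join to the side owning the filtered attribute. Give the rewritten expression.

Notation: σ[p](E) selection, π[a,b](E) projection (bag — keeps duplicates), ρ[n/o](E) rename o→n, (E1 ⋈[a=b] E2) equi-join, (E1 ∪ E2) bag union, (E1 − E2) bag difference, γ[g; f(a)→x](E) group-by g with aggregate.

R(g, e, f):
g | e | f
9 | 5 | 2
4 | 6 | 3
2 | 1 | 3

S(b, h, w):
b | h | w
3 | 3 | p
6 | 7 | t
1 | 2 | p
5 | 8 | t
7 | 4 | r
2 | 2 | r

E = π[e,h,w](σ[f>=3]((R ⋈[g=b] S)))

σ filters on f, owned by the left side.
E' = π[e,h,w]((σ[f>=3](R) ⋈[g=b] S))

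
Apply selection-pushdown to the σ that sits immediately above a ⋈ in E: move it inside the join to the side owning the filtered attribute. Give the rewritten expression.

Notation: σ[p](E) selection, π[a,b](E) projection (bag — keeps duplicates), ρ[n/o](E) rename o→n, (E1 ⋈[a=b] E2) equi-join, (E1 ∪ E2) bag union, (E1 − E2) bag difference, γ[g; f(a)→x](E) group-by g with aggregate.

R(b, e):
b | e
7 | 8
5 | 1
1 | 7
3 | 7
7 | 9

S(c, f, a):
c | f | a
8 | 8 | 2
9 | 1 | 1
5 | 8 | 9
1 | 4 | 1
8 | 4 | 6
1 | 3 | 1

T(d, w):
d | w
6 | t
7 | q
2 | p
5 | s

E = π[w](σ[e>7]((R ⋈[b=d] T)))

σ filters on e, owned by the left side.
E' = π[w]((σ[e>7](R) ⋈[b=d] T))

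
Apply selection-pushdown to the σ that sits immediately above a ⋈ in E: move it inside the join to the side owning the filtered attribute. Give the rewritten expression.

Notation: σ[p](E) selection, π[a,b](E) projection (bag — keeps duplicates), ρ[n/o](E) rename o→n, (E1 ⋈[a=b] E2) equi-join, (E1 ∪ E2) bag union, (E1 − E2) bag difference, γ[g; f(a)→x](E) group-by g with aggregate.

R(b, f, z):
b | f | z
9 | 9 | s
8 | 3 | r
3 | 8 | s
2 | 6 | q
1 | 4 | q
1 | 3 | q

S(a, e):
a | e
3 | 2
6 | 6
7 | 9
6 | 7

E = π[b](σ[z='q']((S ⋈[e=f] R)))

σ filters on z, owned by the right side.
E' = π[b]((S ⋈[e=f] σ[z='q'](R)))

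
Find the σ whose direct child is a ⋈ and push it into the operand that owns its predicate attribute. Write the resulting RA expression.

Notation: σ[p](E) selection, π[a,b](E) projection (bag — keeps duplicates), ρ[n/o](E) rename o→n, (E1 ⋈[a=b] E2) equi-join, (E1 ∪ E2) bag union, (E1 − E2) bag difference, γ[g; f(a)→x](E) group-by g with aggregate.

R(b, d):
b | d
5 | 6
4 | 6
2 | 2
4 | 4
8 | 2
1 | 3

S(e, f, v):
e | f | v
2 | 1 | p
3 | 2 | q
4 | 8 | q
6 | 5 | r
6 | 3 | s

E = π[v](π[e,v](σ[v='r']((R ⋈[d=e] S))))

σ filters on v, owned by the right side.
E' = π[v](π[e,v]((R ⋈[d=e] σ[v='r'](S))))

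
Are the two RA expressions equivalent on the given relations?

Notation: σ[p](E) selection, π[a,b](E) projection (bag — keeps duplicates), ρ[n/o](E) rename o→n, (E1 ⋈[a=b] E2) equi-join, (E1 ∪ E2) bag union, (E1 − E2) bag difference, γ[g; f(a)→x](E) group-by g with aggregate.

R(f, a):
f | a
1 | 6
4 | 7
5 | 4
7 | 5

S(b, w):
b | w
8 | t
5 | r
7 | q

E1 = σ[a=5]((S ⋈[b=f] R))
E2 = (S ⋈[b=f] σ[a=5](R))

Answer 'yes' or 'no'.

E1 stepwise |·|:
  S → 3
  R → 4
  (S ⋈[b=f] R) → 2
  σ[a=5]((S ⋈[b=f] R)) → 1
E2 stepwise |·|:
  S → 3
  R → 4
  σ[a=5](R) → 1
  (S ⋈[b=f] σ[a=5](R)) → 1

E1 and E2 produce the same multiset:
b | w | f | a
7 | q | 7 | 5

yes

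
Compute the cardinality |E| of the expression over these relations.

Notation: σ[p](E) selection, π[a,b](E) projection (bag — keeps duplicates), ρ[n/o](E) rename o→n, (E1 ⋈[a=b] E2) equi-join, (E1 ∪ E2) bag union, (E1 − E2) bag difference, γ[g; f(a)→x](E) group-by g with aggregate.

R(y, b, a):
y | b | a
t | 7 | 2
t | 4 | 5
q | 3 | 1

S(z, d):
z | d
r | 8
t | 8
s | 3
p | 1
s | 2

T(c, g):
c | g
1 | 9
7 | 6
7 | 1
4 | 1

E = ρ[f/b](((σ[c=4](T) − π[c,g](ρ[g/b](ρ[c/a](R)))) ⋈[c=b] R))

Subexpression sizes:
  T → 4
  σ[c=4](T) → 1
  R → 3
  ρ[c/a](R) → 3
  ρ[g/b](ρ[c/a](R)) → 3
  π[c,g](ρ[g/b](ρ[c/a](R))) → 3
  (σ[c=4](T) − π[c,g](ρ[g/b](ρ[c/a](R)))) → 1
  R → 3
  ((σ[c=4](T) − π[c,g](ρ[g/b](ρ[c/a](R)))) ⋈[c=b] R) → 1
  ρ[f/b](((σ[c=4](T) − π[c,g](ρ[g/b](ρ[c/a](R)))) ⋈[c=b] R)) → 1

|E| = 1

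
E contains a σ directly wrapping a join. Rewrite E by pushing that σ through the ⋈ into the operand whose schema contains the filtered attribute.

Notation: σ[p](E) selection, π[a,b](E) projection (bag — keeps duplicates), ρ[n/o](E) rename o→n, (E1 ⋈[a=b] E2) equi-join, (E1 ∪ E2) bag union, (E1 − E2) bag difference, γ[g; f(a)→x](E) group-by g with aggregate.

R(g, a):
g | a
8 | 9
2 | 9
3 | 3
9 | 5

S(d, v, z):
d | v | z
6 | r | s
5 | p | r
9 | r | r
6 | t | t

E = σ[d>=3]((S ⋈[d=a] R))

σ filters on d, owned by the left side.
E' = (σ[d>=3](S) ⋈[d=a] R)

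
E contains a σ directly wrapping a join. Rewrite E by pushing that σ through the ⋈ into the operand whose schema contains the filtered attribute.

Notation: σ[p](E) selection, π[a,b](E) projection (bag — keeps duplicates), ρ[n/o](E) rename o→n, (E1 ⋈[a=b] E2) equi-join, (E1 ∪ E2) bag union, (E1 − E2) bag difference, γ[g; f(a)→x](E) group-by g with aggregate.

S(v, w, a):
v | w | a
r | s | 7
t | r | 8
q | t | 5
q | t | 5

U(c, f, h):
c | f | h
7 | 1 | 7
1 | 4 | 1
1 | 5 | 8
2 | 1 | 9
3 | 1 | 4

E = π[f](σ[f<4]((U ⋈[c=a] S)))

σ filters on f, owned by the left side.
E' = π[f]((σ[f<4](U) ⋈[c=a] S))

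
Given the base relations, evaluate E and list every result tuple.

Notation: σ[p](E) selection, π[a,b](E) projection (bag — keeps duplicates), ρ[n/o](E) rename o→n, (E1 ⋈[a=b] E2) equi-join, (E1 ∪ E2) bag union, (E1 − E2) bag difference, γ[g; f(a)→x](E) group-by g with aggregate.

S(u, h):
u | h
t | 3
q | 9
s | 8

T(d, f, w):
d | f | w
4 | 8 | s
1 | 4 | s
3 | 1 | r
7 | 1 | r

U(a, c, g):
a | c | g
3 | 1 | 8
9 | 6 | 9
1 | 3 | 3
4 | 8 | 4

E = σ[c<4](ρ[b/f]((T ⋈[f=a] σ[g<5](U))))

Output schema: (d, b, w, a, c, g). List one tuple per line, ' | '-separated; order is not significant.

Per-node cardinality:
  T → 4
  U → 4
  σ[g<5](U) → 2
  (T ⋈[f=a] σ[g<5](U)) → 3
  ρ[b/f]((T ⋈[f=a] σ[g<5](U))) → 3
  σ[c<4](ρ[b/f]((T ⋈[f=a] σ[g<5](U)))) → 2

== RESULT ==
d | b | w | a | c | g
3 | 1 | r | 1 | 3 | 3
7 | 1 | r | 1 | 3 | 3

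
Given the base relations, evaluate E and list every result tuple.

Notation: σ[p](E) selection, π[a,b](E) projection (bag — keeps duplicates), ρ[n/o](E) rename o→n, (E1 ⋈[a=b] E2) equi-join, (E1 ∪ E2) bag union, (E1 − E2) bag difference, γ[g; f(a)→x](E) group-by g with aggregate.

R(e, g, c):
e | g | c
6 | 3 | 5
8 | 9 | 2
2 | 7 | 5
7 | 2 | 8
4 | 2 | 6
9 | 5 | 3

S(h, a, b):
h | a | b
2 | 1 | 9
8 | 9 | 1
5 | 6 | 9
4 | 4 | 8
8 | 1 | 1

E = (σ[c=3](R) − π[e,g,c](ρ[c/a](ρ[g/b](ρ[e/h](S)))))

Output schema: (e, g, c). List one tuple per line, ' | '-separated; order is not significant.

Subexpression sizes:
  R → 6
  σ[c=3](R) → 1
  S → 5
  ρ[e/h](S) → 5
  ρ[g/b](ρ[e/h](S)) → 5
  ρ[c/a](ρ[g/b](ρ[e/h](S))) → 5
  π[e,g,c](ρ[c/a](ρ[g/b](ρ[e/h](S)))) → 5
  (σ[c=3](R) − π[e,g,c](ρ[c/a](ρ[g/b](ρ[e/h](S))))) → 1

== RESULT ==
e | g | c
9 | 5 | 3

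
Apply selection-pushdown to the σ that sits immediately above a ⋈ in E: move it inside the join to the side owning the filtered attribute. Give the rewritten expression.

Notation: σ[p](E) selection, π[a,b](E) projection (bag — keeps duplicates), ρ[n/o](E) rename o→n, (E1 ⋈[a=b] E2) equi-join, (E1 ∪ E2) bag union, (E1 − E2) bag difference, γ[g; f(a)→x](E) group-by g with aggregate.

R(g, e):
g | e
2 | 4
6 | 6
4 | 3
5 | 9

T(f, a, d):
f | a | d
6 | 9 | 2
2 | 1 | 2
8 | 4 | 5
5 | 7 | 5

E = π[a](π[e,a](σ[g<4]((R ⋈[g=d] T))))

σ filters on g, owned by the left side.
E' = π[a](π[e,a]((σ[g<4](R) ⋈[g=d] T)))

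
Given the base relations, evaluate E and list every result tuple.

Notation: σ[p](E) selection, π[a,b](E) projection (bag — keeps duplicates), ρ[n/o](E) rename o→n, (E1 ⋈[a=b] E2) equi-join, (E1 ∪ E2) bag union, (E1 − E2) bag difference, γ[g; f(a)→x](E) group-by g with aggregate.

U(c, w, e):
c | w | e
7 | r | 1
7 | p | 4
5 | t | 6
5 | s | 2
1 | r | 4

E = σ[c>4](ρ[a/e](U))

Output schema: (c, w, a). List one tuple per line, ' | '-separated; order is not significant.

Stepwise |·|:
  U → 5
  ρ[a/e](U) → 5
  σ[c>4](ρ[a/e](U)) → 4

== RESULT ==
c | w | a
5 | s | 2
5 | t | 6
7 | p | 4
7 | r | 1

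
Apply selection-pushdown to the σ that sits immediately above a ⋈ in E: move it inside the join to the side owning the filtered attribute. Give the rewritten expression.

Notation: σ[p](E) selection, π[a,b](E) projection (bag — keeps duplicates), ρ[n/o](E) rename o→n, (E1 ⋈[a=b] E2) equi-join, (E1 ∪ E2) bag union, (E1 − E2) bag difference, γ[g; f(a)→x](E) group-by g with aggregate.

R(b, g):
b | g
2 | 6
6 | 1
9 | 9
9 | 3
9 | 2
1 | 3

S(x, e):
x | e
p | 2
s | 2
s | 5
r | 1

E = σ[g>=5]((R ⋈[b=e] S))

σ filters on g, owned by the left side.
E' = (σ[g>=5](R) ⋈[b=e] S)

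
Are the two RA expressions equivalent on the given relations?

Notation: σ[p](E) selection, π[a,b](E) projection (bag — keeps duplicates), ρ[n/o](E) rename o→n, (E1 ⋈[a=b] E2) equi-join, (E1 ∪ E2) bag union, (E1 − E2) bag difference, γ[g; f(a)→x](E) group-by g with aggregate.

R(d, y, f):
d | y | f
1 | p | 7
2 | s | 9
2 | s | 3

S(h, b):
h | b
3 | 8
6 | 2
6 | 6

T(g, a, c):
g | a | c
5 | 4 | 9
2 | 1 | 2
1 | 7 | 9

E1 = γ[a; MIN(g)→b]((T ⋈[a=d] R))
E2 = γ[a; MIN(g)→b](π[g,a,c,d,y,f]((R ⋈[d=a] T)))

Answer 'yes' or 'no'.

E1 per-node cardinality:
  T → 3
  R → 3
  (T ⋈[a=d] R) → 1
  γ[a; MIN(g)→b]((T ⋈[a=d] R)) → 1
E2 per-node cardinality:
  R → 3
  T → 3
  (R ⋈[d=a] T) → 1
  π[g,a,c,d,y,f]((R ⋈[d=a] T)) → 1
  γ[a; MIN(g)→b](π[g,a,c,d,y,f]((R ⋈[d=a] T))) → 1

E1 and E2 produce the same multiset:
a | b
1 | 2

yes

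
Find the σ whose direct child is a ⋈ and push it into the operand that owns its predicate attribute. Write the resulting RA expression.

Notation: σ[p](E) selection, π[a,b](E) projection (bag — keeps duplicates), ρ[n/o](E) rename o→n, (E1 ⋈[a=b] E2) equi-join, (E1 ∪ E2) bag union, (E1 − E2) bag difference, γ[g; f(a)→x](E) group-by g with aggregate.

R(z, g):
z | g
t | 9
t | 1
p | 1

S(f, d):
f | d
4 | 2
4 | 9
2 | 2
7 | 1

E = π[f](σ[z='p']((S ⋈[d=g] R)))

σ filters on z, owned by the right side.
E' = π[f]((S ⋈[d=g] σ[z='p'](R)))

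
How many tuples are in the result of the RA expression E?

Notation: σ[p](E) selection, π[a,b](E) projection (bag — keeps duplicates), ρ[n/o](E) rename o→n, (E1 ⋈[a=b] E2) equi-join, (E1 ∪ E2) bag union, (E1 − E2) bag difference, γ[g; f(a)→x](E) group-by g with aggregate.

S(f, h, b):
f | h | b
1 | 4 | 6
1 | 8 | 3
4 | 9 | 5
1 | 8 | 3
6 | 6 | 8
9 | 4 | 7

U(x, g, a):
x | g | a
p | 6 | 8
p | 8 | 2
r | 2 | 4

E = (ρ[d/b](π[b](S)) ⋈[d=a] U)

Per-node cardinality:
  S → 6
  π[b](S) → 6
  ρ[d/b](π[b](S)) → 6
  U → 3
  (ρ[d/b](π[b](S)) ⋈[d=a] U) → 1

|E| = 1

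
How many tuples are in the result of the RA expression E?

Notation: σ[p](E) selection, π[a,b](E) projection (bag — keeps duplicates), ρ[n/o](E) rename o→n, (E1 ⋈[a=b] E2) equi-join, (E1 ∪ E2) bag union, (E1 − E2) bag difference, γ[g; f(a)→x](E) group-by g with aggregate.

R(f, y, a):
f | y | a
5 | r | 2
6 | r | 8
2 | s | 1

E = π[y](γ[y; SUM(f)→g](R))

Per-node cardinality:
  R → 3
  γ[y; SUM(f)→g](R) → 2
  π[y](γ[y; SUM(f)→g](R)) → 2

|E| = 2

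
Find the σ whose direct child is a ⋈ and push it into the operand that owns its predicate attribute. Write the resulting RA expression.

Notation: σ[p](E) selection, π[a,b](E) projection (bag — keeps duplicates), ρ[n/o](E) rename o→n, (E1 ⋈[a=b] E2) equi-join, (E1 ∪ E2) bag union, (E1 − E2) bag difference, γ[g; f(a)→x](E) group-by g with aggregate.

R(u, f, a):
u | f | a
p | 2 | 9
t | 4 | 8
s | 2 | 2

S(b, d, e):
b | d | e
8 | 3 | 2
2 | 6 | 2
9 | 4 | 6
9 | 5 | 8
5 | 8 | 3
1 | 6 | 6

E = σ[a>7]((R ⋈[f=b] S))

σ filters on a, owned by the left side.
E' = (σ[a>7](R) ⋈[f=b] S)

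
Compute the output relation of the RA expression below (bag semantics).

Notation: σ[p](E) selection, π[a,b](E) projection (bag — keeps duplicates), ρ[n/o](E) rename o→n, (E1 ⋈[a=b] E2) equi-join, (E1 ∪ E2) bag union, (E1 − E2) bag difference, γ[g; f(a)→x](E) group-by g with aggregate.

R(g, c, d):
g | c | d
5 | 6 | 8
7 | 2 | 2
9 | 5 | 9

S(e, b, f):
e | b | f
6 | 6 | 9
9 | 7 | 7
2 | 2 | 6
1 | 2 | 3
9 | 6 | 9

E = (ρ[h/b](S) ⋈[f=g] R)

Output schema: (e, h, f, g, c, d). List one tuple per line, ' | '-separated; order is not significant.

Per-node cardinality:
  S → 5
  ρ[h/b](S) → 5
  R → 3
  (ρ[h/b](S) ⋈[f=g] R) → 3

== RESULT ==
e | h | f | g | c | d
6 | 6 | 9 | 9 | 5 | 9
9 | 6 | 9 | 9 | 5 | 9
9 | 7 | 7 | 7 | 2 | 2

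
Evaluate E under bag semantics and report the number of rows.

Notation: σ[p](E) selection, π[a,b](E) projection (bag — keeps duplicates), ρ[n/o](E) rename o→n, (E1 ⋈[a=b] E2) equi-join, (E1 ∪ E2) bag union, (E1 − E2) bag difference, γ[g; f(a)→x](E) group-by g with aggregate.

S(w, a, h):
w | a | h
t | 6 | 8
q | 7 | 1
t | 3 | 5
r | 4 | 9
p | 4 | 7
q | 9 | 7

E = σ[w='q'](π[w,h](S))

Subexpression sizes:
  S → 6
  π[w,h](S) → 6
  σ[w='q'](π[w,h](S)) → 2

|E| = 2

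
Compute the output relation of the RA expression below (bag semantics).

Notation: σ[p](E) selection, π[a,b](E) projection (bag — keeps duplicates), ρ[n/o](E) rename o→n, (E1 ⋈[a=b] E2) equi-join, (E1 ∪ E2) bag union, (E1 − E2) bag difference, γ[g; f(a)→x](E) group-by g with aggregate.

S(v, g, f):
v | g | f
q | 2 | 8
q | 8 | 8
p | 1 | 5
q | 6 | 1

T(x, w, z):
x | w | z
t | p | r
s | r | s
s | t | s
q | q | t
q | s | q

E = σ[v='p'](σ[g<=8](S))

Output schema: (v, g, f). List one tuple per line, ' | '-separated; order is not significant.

Subexpression sizes:
  S → 4
  σ[g<=8](S) → 4
  σ[v='p'](σ[g<=8](S)) → 1

== RESULT ==
v | g | f
p | 1 | 5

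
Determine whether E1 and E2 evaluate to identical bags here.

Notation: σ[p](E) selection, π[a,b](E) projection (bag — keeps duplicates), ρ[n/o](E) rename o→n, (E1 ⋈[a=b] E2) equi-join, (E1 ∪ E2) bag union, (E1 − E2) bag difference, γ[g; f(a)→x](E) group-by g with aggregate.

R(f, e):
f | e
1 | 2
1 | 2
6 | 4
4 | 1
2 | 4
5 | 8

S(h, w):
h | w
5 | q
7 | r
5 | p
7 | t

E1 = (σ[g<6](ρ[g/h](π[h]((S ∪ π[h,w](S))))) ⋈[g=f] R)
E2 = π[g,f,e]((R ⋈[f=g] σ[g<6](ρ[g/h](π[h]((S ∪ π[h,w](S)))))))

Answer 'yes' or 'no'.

E1 stepwise |·|:
  S → 4
  S → 4
  π[h,w](S) → 4
  (S ∪ π[h,w](S)) → 8
  π[h]((S ∪ π[h,w](S))) → 8
  ρ[g/h](π[h]((S ∪ π[h,w](S)))) → 8
  σ[g<6](ρ[g/h](π[h]((S ∪ π[h,w](S))))) → 4
  R → 6
  (σ[g<6](ρ[g/h](π[h]((S ∪ π[h,w](S))))) ⋈[g=f] R) → 4
E2 stepwise |·|:
  R → 6
  S → 4
  S → 4
  π[h,w](S) → 4
  (S ∪ π[h,w](S)) → 8
  π[h]((S ∪ π[h,w](S))) → 8
  ρ[g/h](π[h]((S ∪ π[h,w](S)))) → 8
  σ[g<6](ρ[g/h](π[h]((S ∪ π[h,w](S))))) → 4
  (R ⋈[f=g] σ[g<6](ρ[g/h](π[h]((S ∪ π[h,w](S)))))) → 4
  π[g,f,e]((R ⋈[f=g] σ[g<6](ρ[g/h](π[h]((S ∪ π[h,w](S))))))) → 4

E1 and E2 produce the same multiset:
g | f | e
5 | 5 | 8
5 | 5 | 8
5 | 5 | 8
5 | 5 | 8

yes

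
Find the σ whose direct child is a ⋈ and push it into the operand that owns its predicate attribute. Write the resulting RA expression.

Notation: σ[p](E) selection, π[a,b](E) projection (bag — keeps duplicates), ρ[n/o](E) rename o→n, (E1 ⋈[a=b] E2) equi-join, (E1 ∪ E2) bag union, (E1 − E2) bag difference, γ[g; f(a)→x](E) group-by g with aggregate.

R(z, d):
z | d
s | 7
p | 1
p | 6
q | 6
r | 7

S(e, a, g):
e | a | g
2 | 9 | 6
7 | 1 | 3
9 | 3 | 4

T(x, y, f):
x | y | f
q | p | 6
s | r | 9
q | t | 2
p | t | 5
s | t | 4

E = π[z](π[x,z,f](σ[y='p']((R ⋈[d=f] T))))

σ filters on y, owned by the right side.
E' = π[z](π[x,z,f]((R ⋈[d=f] σ[y='p'](T))))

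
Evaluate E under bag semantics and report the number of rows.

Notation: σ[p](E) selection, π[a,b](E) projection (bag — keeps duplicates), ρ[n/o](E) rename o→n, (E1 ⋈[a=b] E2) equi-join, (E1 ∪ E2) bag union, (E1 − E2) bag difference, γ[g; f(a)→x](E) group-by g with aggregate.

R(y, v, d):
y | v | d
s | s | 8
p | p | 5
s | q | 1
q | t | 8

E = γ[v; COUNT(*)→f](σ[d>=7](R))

Per-node cardinality:
  R → 4
  σ[d>=7](R) → 2
  γ[v; COUNT(*)→f](σ[d>=7](R)) → 2

|E| = 2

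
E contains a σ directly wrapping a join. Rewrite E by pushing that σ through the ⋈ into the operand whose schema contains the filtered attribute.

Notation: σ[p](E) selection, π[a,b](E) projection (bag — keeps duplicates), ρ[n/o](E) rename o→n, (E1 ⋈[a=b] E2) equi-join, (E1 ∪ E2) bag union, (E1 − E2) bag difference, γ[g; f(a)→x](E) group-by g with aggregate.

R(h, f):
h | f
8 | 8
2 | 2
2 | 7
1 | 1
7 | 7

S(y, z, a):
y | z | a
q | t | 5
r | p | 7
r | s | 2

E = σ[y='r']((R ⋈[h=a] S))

σ filters on y, owned by the right side.
E' = (R ⋈[h=a] σ[y='r'](S))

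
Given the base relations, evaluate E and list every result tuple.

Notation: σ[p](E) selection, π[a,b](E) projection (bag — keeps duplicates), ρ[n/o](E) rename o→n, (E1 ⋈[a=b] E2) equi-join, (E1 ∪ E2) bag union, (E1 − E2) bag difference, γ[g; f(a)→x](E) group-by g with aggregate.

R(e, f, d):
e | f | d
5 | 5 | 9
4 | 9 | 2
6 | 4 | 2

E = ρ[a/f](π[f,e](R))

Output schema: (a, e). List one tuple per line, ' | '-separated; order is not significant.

Stepwise |·|:
  R → 3
  π[f,e](R) → 3
  ρ[a/f](π[f,e](R)) → 3

== RESULT ==
a | e
4 | 6
5 | 5
9 | 4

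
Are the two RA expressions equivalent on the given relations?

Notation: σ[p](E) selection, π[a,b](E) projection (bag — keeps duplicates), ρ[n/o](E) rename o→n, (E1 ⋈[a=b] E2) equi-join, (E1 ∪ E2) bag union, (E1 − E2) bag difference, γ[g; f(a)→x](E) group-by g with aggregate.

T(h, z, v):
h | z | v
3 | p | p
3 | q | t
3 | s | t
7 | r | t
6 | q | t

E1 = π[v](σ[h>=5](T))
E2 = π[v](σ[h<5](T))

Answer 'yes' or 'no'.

E1 stepwise |·|:
  T → 5
  σ[h>=5](T) → 2
  π[v](σ[h>=5](T)) → 2
E2 stepwise |·|:
  T → 5
  σ[h<5](T) → 3
  π[v](σ[h<5](T)) → 3

E1 result:
v
t
t
E2 result:
v
p
t
t
Witness: ('p',) appears 0× in E1 but 1× in E2.

no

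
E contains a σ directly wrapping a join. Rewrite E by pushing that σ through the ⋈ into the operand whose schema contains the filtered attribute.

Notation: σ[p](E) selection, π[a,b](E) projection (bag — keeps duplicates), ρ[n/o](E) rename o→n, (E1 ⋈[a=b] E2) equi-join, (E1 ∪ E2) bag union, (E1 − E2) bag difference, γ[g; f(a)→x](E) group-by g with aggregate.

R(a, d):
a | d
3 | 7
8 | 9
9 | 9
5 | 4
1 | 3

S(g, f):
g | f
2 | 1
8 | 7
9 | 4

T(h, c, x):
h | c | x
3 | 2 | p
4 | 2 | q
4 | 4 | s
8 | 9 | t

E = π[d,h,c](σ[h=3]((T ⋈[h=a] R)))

σ filters on h, owned by the left side.
E' = π[d,h,c]((σ[h=3](T) ⋈[h=a] R))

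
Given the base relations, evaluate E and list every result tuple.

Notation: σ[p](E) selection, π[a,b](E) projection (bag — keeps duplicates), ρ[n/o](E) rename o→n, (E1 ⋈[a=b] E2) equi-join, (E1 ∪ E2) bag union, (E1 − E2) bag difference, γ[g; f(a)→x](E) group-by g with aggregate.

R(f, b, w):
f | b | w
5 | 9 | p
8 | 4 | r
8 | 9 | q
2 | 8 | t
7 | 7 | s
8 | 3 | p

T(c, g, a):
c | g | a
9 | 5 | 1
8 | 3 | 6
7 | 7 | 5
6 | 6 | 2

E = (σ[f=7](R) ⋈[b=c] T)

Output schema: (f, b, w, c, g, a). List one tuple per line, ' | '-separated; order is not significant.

Stepwise |·|:
  R → 6
  σ[f=7](R) → 1
  T → 4
  (σ[f=7](R) ⋈[b=c] T) → 1

== RESULT ==
f | b | w | c | g | a
7 | 7 | s | 7 | 7 | 5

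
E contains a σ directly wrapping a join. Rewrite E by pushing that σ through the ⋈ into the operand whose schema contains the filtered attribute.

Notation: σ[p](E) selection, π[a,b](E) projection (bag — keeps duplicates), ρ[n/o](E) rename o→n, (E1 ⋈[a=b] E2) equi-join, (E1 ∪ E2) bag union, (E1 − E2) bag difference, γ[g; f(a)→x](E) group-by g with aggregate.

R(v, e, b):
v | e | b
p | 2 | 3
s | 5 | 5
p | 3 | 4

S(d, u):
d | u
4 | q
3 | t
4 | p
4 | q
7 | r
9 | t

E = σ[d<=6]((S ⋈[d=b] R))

σ filters on d, owned by the left side.
E' = (σ[d<=6](S) ⋈[d=b] R)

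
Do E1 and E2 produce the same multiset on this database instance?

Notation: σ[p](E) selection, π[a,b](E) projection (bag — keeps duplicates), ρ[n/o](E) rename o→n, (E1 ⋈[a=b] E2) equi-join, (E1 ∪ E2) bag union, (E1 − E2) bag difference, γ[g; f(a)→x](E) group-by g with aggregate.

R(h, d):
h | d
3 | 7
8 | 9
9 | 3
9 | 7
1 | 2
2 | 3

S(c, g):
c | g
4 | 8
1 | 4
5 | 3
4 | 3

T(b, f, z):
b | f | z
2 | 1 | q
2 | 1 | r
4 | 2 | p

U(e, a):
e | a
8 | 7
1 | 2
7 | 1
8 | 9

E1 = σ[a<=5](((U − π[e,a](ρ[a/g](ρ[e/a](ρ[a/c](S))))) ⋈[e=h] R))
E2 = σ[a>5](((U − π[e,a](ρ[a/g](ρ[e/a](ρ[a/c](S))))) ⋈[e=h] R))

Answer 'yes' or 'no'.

E1 stepwise |·|:
  U → 4
  S → 4
  ρ[a/c](S) → 4
  ρ[e/a](ρ[a/c](S)) → 4
  ρ[a/g](ρ[e/a](ρ[a/c](S))) → 4
  π[e,a](ρ[a/g](ρ[e/a](ρ[a/c](S)))) → 4
  (U − π[e,a](ρ[a/g](ρ[e/a](ρ[a/c](S))))) → 4
  R → 6
  ((U − π[e,a](ρ[a/g](ρ[e/a](ρ[a/c](S))))) ⋈[e=h] R) → 3
  σ[a<=5](((U − π[e,a](ρ[a/g](ρ[e/a](ρ[a/c](S))))) ⋈[e=h] R)) → 1
E2 stepwise |·|:
  U → 4
  S → 4
  ρ[a/c](S) → 4
  ρ[e/a](ρ[a/c](S)) → 4
  ρ[a/g](ρ[e/a](ρ[a/c](S))) → 4
  π[e,a](ρ[a/g](ρ[e/a](ρ[a/c](S)))) → 4
  (U − π[e,a](ρ[a/g](ρ[e/a](ρ[a/c](S))))) → 4
  R → 6
  ((U − π[e,a](ρ[a/g](ρ[e/a](ρ[a/c](S))))) ⋈[e=h] R) → 3
  σ[a>5](((U − π[e,a](ρ[a/g](ρ[e/a](ρ[a/c](S))))) ⋈[e=h] R)) → 2

E1 result:
e | a | h | d
1 | 2 | 1 | 2
E2 result:
e | a | h | d
8 | 7 | 8 | 9
8 | 9 | 8 | 9
Witness: (1, 2, 1, 2) appears 1× in E1 but 0× in E2.

no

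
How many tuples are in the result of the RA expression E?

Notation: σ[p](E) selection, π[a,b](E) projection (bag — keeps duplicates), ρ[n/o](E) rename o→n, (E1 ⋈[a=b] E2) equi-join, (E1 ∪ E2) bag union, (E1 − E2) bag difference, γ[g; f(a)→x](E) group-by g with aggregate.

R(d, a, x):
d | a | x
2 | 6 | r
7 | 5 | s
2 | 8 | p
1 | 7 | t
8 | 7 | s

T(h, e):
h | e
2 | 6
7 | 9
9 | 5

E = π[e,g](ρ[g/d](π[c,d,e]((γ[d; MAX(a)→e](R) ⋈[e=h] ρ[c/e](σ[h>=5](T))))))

Per-node cardinality:
  R → 5
  γ[d; MAX(a)→e](R) → 4
  T → 3
  σ[h>=5](T) → 2
  ρ[c/e](σ[h>=5](T)) → 2
  (γ[d; MAX(a)→e](R) ⋈[e=h] ρ[c/e](σ[h>=5](T))) → 2
  π[c,d,e]((γ[d; MAX(a)→e](R) ⋈[e=h] ρ[c/e](σ[h>=5](T)))) → 2
  ρ[g/d](π[c,d,e]((γ[d; MAX(a)→e](R) ⋈[e=h] ρ[c/e](σ[h>=5](T))))) → 2
  π[e,g](ρ[g/d](π[c,d,e]((γ[d; MAX(a)→e](R) ⋈[e=h] ρ[c/e](σ[h>=5](T)))))) → 2

|E| = 2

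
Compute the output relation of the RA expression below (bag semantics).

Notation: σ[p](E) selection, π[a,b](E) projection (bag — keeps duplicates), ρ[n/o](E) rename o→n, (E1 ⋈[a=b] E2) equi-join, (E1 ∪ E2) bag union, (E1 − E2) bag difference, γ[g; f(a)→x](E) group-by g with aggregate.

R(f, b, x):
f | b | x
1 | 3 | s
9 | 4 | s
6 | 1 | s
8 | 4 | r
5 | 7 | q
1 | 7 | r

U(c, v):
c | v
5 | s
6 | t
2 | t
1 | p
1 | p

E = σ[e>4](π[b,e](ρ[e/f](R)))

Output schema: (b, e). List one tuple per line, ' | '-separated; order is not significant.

Stepwise |·|:
  R → 6
  ρ[e/f](R) → 6
  π[b,e](ρ[e/f](R)) → 6
  σ[e>4](π[b,e](ρ[e/f](R))) → 4

== RESULT ==
b | e
1 | 6
4 | 8
4 | 9
7 | 5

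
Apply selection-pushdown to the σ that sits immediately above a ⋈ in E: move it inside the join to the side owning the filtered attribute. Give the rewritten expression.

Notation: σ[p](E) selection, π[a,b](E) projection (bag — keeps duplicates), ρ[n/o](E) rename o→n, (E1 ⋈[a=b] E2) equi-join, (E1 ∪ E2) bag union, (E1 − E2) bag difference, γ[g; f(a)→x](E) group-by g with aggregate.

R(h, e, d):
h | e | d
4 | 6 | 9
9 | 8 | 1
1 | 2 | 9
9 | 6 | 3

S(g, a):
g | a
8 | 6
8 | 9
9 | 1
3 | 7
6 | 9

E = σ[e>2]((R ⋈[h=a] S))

σ filters on e, owned by the left side.
E' = (σ[e>2](R) ⋈[h=a] S)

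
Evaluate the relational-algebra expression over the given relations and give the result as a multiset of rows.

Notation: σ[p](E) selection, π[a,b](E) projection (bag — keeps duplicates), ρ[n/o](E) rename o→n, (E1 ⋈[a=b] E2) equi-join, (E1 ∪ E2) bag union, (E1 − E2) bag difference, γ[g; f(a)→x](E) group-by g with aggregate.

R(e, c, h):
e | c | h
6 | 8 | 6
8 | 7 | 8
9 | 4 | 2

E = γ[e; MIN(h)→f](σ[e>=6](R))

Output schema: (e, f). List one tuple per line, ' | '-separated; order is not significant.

Stepwise |·|:
  R → 3
  σ[e>=6](R) → 3
  γ[e; MIN(h)→f](σ[e>=6](R)) → 3

== RESULT ==
e | f
6 | 6
8 | 8
9 | 2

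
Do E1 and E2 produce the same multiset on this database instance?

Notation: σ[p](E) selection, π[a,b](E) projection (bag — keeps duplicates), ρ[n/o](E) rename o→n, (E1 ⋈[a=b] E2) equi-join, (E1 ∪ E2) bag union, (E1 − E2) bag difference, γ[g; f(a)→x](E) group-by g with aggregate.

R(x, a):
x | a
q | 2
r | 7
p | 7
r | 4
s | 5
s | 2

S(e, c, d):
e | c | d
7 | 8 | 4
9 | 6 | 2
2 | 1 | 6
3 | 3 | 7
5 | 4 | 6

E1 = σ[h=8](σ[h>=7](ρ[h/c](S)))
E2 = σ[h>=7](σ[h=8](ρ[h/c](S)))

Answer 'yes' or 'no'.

E1 subexpression sizes:
  S → 5
  ρ[h/c](S) → 5
  σ[h>=7](ρ[h/c](S)) → 1
  σ[h=8](σ[h>=7](ρ[h/c](S))) → 1
E2 subexpression sizes:
  S → 5
  ρ[h/c](S) → 5
  σ[h=8](ρ[h/c](S)) → 1
  σ[h>=7](σ[h=8](ρ[h/c](S))) → 1

E1 and E2 produce the same multiset:
e | h | d
7 | 8 | 4

yes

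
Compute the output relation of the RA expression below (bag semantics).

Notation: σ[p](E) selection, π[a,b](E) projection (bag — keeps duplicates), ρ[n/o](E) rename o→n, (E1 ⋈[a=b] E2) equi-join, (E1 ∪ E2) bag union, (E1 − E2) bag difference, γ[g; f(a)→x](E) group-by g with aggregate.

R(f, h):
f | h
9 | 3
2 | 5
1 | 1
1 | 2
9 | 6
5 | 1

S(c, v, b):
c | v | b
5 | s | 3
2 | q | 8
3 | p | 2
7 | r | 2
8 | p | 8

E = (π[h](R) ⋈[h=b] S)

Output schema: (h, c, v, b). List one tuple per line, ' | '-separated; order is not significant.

Stepwise |·|:
  R → 6
  π[h](R) → 6
  S → 5
  (π[h](R) ⋈[h=b] S) → 3

== RESULT ==
h | c | v | b
2 | 3 | p | 2
2 | 7 | r | 2
3 | 5 | s | 3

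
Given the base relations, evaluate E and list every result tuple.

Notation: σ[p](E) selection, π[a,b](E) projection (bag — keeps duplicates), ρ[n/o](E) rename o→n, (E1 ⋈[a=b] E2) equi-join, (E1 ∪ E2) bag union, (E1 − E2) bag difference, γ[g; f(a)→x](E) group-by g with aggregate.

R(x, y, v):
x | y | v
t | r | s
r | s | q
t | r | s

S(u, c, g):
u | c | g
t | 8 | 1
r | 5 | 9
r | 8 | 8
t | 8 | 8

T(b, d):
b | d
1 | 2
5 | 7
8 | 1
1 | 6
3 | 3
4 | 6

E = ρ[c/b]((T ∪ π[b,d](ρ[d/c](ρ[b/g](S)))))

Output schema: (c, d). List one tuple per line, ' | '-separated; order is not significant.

Subexpression sizes:
  T → 6
  S → 4
  ρ[b/g](S) → 4
  ρ[d/c](ρ[b/g](S)) → 4
  π[b,d](ρ[d/c](ρ[b/g](S))) → 4
  (T ∪ π[b,d](ρ[d/c](ρ[b/g](S)))) → 10
  ρ[c/b]((T ∪ π[b,d](ρ[d/c](ρ[b/g](S))))) → 10

== RESULT ==
c | d
1 | 2
1 | 6
1 | 8
3 | 3
4 | 6
5 | 7
8 | 1
8 | 8
8 | 8
9 | 5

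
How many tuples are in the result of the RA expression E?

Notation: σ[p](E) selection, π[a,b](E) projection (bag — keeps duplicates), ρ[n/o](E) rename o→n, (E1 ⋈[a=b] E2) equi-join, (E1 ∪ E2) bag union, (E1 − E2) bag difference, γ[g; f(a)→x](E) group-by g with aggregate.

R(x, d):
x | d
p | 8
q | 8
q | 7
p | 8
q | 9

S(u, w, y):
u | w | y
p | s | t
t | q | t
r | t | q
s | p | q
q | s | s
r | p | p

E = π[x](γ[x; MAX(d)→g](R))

Row counts bottom-up:
  R → 5
  γ[x; MAX(d)→g](R) → 2
  π[x](γ[x; MAX(d)→g](R)) → 2

|E| = 2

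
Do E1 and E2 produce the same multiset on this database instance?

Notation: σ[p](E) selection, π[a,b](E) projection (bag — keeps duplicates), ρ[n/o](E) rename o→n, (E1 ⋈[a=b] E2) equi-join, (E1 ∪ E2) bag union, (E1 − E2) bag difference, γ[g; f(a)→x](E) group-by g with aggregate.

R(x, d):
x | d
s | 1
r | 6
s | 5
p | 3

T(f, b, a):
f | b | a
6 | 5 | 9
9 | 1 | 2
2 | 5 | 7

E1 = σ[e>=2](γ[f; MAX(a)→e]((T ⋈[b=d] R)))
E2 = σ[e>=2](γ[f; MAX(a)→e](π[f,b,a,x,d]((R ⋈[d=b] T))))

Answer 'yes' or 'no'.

E1 stepwise |·|:
  T → 3
  R → 4
  (T ⋈[b=d] R) → 3
  γ[f; MAX(a)→e]((T ⋈[b=d] R)) → 3
  σ[e>=2](γ[f; MAX(a)→e]((T ⋈[b=d] R))) → 3
E2 stepwise |·|:
  R → 4
  T → 3
  (R ⋈[d=b] T) → 3
  π[f,b,a,x,d]((R ⋈[d=b] T)) → 3
  γ[f; MAX(a)→e](π[f,b,a,x,d]((R ⋈[d=b] T))) → 3
  σ[e>=2](γ[f; MAX(a)→e](π[f,b,a,x,d]((R ⋈[d=b] T)))) → 3

E1 and E2 produce the same multiset:
f | e
2 | 7
6 | 9
9 | 2

yes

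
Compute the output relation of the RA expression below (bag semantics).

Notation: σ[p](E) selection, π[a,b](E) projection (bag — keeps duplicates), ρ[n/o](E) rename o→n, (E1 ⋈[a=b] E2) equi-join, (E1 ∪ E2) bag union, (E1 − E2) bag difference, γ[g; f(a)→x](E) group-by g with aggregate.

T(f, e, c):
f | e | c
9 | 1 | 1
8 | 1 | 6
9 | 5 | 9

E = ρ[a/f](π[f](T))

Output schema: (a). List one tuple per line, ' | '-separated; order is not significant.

Per-node cardinality:
  T → 3
  π[f](T) → 3
  ρ[a/f](π[f](T)) → 3

== RESULT ==
a
8
9
9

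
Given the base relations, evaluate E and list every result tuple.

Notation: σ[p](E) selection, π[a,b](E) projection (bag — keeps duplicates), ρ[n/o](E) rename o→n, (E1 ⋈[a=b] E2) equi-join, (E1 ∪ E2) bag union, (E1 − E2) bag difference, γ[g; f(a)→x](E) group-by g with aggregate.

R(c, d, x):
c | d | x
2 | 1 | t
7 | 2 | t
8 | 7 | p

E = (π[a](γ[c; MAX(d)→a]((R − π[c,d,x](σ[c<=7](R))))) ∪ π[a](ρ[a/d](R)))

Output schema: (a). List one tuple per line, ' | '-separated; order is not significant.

Per-node cardinality:
  R → 3
  R → 3
  σ[c<=7](R) → 2
  π[c,d,x](σ[c<=7](R)) → 2
  (R − π[c,d,x](σ[c<=7](R))) → 1
  γ[c; MAX(d)→a]((R − π[c,d,x](σ[c<=7](R)))) → 1
  π[a](γ[c; MAX(d)→a]((R − π[c,d,x](σ[c<=7](R))))) → 1
  R → 3
  ρ[a/d](R) → 3
  π[a](ρ[a/d](R)) → 3
  (π[a](γ[c; MAX(d)→a]((R − π[c,d,x](σ[c<=7](R))))) ∪ π[a](ρ[a/d](R))) → 4

== RESULT ==
a
1
2
7
7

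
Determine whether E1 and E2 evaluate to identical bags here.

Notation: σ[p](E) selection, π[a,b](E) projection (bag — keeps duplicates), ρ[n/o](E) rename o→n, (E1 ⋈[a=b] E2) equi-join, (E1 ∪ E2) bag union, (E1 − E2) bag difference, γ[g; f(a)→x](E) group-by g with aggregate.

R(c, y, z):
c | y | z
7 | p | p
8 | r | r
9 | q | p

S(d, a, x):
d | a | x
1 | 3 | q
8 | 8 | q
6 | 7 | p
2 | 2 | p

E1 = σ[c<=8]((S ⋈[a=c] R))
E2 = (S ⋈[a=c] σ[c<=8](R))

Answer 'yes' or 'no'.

E1 subexpression sizes:
  S → 4
  R → 3
  (S ⋈[a=c] R) → 2
  σ[c<=8]((S ⋈[a=c] R)) → 2
E2 subexpression sizes:
  S → 4
  R → 3
  σ[c<=8](R) → 2
  (S ⋈[a=c] σ[c<=8](R)) → 2

E1 and E2 produce the same multiset:
d | a | x | c | y | z
6 | 7 | p | 7 | p | p
8 | 8 | q | 8 | r | r

yes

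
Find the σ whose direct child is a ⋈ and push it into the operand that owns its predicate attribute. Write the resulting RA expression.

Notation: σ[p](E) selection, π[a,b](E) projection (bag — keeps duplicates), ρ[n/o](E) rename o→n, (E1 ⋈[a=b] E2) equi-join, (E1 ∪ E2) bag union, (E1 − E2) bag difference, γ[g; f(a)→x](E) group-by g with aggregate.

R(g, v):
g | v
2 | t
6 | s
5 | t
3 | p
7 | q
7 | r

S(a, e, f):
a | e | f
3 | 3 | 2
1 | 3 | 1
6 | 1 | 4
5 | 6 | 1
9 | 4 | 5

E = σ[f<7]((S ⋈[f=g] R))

σ filters on f, owned by the left side.
E' = (σ[f<7](S) ⋈[f=g] R)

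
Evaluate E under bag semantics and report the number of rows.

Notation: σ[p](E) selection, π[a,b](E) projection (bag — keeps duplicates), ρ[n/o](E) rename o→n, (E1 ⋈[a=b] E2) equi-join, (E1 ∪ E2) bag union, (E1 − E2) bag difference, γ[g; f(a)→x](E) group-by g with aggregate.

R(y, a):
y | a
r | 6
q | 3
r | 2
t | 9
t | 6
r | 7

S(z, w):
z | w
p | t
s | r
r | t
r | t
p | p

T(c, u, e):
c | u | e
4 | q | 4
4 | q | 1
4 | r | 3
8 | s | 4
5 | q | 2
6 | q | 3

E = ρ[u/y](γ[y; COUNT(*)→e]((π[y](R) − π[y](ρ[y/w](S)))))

Stepwise |·|:
  R → 6
  π[y](R) → 6
  S → 5
  ρ[y/w](S) → 5
  π[y](ρ[y/w](S)) → 5
  (π[y](R) − π[y](ρ[y/w](S))) → 3
  γ[y; COUNT(*)→e]((π[y](R) − π[y](ρ[y/w](S)))) → 2
  ρ[u/y](γ[y; COUNT(*)→e]((π[y](R) − π[y](ρ[y/w](S))))) → 2

|E| = 2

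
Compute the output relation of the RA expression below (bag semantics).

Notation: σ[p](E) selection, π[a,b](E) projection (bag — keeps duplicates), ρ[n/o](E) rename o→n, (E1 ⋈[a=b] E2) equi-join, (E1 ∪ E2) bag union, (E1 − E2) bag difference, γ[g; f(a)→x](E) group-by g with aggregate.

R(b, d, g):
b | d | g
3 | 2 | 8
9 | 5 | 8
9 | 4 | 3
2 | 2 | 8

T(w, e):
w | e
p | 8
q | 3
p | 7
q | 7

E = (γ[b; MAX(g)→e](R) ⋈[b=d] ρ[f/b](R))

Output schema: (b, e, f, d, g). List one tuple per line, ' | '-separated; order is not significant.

Subexpression sizes:
  R → 4
  γ[b; MAX(g)→e](R) → 3
  R → 4
  ρ[f/b](R) → 4
  (γ[b; MAX(g)→e](R) ⋈[b=d] ρ[f/b](R)) → 2

== RESULT ==
b | e | f | d | g
2 | 8 | 2 | 2 | 8
2 | 8 | 3 | 2 | 8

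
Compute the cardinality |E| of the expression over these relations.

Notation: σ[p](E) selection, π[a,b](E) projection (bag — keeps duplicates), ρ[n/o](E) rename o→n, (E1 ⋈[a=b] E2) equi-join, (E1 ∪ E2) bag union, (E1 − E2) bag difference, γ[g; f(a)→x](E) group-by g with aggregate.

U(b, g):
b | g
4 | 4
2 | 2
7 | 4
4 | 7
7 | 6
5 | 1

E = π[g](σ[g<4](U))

Row counts bottom-up:
  U → 6
  σ[g<4](U) → 2
  π[g](σ[g<4](U)) → 2

|E| = 2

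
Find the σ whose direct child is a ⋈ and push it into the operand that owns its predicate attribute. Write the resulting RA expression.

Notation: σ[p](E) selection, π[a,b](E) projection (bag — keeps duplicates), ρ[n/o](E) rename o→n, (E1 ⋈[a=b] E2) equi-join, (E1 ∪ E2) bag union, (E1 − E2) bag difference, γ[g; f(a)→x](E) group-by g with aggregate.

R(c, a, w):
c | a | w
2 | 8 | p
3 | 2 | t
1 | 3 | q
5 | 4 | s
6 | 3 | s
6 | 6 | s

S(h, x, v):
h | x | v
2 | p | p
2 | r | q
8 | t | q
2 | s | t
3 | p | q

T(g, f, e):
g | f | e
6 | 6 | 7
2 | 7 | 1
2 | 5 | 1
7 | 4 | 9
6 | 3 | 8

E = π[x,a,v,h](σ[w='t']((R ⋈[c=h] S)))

σ filters on w, owned by the left side.
E' = π[x,a,v,h]((σ[w='t'](R) ⋈[c=h] S))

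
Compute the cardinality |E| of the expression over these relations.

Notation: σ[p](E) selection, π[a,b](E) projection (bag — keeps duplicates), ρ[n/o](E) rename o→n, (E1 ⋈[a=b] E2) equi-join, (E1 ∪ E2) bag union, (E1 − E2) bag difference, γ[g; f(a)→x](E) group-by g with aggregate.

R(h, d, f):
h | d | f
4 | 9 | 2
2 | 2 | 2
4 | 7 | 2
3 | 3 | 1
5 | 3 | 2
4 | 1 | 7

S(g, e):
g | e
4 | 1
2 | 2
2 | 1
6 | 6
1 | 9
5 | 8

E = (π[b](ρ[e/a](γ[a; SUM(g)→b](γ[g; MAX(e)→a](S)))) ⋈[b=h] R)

Per-node cardinality:
  S → 6
  γ[g; MAX(e)→a](S) → 5
  γ[a; SUM(g)→b](γ[g; MAX(e)→a](S)) → 5
  ρ[e/a](γ[a; SUM(g)→b](γ[g; MAX(e)→a](S))) → 5
  π[b](ρ[e/a](γ[a; SUM(g)→b](γ[g; MAX(e)→a](S)))) → 5
  R → 6
  (π[b](ρ[e/a](γ[a; SUM(g)→b](γ[g; MAX(e)→a](S)))) ⋈[b=h] R) → 5

|E| = 5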